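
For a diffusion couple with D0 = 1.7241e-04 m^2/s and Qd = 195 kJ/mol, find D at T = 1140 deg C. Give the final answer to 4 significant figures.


D = D0 * exp(-Qd / (R*T))
T = 1413.15 K
D = 1.7241e-04 * exp(-195e3 / (8.314 * 1413.15))
D = 1.068e-11 m^2/s


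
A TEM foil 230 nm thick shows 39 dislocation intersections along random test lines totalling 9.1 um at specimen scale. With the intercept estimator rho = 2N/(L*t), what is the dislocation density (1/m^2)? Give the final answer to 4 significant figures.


rho = 2N / (L * t)
L = 9.1 um = 9.1e-06 m, t = 230 nm = 2.3e-07 m
rho = 2 * 39 / (9.1e-06 * 2.3e-07)
rho = 3.727e+13 1/m^2


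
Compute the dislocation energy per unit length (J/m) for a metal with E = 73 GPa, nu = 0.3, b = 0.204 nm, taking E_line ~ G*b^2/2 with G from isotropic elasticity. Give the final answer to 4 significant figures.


Step 1: G = E / (2*(1+nu))
G = 73 / (2*(1+0.3)) = 28.0769 GPa = 2.80769e+10 Pa
Step 2: E_line = G*b^2/2
b = 0.204 nm = 2.04e-10 m
E_line = 0.5 * 2.80769e+10 * (2.04e-10)^2 = 5.842e-10 J/m


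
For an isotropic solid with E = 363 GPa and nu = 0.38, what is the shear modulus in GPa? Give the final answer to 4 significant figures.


G = E / (2*(1+nu))
G = 363 / (2*(1+0.38))
G = 131.5 GPa


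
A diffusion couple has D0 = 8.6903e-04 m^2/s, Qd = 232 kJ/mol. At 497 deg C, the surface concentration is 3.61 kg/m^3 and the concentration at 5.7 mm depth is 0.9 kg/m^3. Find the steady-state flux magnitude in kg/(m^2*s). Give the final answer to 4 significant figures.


Step 1: D = D0 * exp(-Qd/(R*T))
T = 497 + 273.15 = 770.15 K
D = 8.6903e-04 * exp(-232e3 / (8.314 * 770.15)) = 1.59699e-19 m^2/s
Step 2: J = D * (C1 - C2) / dx
J = 1.59699e-19 * (3.61 - 0.9) / 5.7e-03
J = 7.593e-17 kg/(m^2*s)


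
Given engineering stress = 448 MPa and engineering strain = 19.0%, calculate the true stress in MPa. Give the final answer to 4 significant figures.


sigma_true = sigma_eng * (1 + epsilon_eng)
sigma_true = 448 * (1 + 0.19)
sigma_true = 533.1 MPa


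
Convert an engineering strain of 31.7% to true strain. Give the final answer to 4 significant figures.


epsilon_true = ln(1 + epsilon_eng)
epsilon_true = ln(1 + 0.317)
epsilon_true = 0.2754


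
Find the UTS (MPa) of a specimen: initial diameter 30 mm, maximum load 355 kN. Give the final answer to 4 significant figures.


A0 = pi*(d/2)^2 = pi*(30/2)^2 = 706.858 mm^2
UTS = F_max / A0 = 355*1000 / 706.858
UTS = 502.2 MPa


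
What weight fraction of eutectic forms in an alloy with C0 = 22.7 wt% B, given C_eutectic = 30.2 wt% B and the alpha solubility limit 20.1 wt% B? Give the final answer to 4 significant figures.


f_primary = (C_e - C0) / (C_e - C_alpha_max)
f_primary = (30.2 - 22.7) / (30.2 - 20.1)
f_primary = 0.742574
f_eutectic = 1 - 0.742574 = 0.2574


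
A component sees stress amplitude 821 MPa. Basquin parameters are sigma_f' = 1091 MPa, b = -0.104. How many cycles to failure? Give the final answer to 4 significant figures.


sigma_a = sigma_f' * (2*Nf)^b
2*Nf = (sigma_a / sigma_f')^(1/b)
2*Nf = (821 / 1091)^(1/-0.104)
2*Nf = 15.393
Nf = 7.696 cycles


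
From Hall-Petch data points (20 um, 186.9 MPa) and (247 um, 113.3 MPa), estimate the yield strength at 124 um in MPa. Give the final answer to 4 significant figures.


sigma_y = sigma0 + k / sqrt(d)
1/sqrt(d1) = 1/sqrt(2e-05) = 223.607;  1/sqrt(d2) = 63.6285
k = (sigma1 - sigma2) / (1/sqrt(d1) - 1/sqrt(d2)) = (186.9 - 113.3) / (223.607 - 63.6285) = 0.460062 MPa*m^0.5
sigma0 = sigma1 - k/sqrt(d1) = 186.9 - 0.460062*223.607 = 84.0269 MPa
sigma_y(d3) = 84.0269 + 0.460062 / sqrt(1.24e-04) = 125.3 MPa


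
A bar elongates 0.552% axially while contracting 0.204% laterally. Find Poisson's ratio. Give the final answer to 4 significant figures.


nu = -epsilon_lat / epsilon_axial
Lateral strain is contraction (negative), so using magnitudes:
nu = 0.204 / 0.552
nu = 0.3696


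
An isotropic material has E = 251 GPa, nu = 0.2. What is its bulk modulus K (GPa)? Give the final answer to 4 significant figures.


K = E / (3*(1-2*nu))
K = 251 / (3*(1-2*0.2))
K = 139.4 GPa


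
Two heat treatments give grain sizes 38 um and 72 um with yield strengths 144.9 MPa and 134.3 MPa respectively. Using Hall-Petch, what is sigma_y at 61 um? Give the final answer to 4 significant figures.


sigma_y = sigma0 + k / sqrt(d)
1/sqrt(d1) = 1/sqrt(3.8e-05) = 162.221;  1/sqrt(d2) = 117.851
k = (sigma1 - sigma2) / (1/sqrt(d1) - 1/sqrt(d2)) = (144.9 - 134.3) / (162.221 - 117.851) = 0.238899 MPa*m^0.5
sigma0 = sigma1 - k/sqrt(d1) = 144.9 - 0.238899*162.221 = 106.146 MPa
sigma_y(d3) = 106.146 + 0.238899 / sqrt(6.1e-05) = 136.7 MPa


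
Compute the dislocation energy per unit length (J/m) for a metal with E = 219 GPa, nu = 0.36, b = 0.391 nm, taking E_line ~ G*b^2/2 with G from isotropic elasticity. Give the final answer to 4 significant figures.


Step 1: G = E / (2*(1+nu))
G = 219 / (2*(1+0.36)) = 80.5147 GPa = 8.05147e+10 Pa
Step 2: E_line = G*b^2/2
b = 0.391 nm = 3.91e-10 m
E_line = 0.5 * 8.05147e+10 * (3.91e-10)^2 = 6.155e-09 J/m


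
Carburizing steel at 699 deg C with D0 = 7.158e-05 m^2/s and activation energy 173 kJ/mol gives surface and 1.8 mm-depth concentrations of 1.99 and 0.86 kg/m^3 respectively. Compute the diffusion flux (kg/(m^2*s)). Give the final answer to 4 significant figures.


Step 1: D = D0 * exp(-Qd/(R*T))
T = 699 + 273.15 = 972.15 K
D = 7.158e-05 * exp(-173e3 / (8.314 * 972.15)) = 3.6223e-14 m^2/s
Step 2: J = D * (C1 - C2) / dx
J = 3.6223e-14 * (1.99 - 0.86) / 1.8e-03
J = 2.274e-11 kg/(m^2*s)


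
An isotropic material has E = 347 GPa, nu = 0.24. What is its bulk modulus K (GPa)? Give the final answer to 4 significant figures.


K = E / (3*(1-2*nu))
K = 347 / (3*(1-2*0.24))
K = 222.4 GPa


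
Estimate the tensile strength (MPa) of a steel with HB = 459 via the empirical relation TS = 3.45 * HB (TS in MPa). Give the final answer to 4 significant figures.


TS (MPa) = 3.45 * HB
TS = 3.45 * 459
TS = 1584 MPa


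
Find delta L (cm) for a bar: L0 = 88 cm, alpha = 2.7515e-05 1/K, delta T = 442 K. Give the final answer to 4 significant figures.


dL = L0 * alpha * dT
dL = 88 * 2.7515e-05 * 442
dL = 1.07 cm


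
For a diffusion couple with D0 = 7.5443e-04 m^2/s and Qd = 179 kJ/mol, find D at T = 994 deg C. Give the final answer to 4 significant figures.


D = D0 * exp(-Qd / (R*T))
T = 1267.15 K
D = 7.5443e-04 * exp(-179e3 / (8.314 * 1267.15))
D = 3.152e-11 m^2/s


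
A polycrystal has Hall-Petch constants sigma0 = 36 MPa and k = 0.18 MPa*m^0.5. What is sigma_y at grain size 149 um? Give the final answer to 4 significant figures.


sigma_y = sigma0 + k / sqrt(d)
d = 149 um = 1.49e-04 m
sigma_y = 36 + 0.18 / sqrt(1.49e-04)
sigma_y = 50.75 MPa


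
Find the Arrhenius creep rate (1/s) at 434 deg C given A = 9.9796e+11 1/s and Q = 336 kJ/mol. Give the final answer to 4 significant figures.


rate = A * exp(-Q / (R*T))
T = 434 + 273.15 = 707.15 K
rate = 9.9796e+11 * exp(-336e3 / (8.314 * 707.15))
rate = 1.51e-13 1/s


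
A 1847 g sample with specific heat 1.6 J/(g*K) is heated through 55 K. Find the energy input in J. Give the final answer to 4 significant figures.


Q = m * cp * dT
Q = 1847 * 1.6 * 55
Q = 162500 J


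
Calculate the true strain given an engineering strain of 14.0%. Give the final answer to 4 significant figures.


epsilon_true = ln(1 + epsilon_eng)
epsilon_true = ln(1 + 0.14)
epsilon_true = 0.131


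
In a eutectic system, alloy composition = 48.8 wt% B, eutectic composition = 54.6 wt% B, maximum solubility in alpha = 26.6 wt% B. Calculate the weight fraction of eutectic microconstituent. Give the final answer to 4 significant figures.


f_primary = (C_e - C0) / (C_e - C_alpha_max)
f_primary = (54.6 - 48.8) / (54.6 - 26.6)
f_primary = 0.207143
f_eutectic = 1 - 0.207143 = 0.7929


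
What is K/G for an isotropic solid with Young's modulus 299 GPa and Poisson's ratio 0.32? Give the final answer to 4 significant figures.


G = E / (2*(1+nu))
G = 299 / (2*(1+0.32)) = 113.258 GPa
K = E / (3*(1-2*nu))
K = 299 / (3*(1-2*0.32)) = 276.852 GPa
K/G = 276.852 / 113.258 = 2.444


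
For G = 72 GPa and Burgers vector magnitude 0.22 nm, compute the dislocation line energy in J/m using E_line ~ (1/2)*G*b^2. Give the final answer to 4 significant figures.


E = G*b^2/2
b = 0.22 nm = 2.2e-10 m
G = 72 GPa = 7.2e+10 Pa
E = 0.5 * 7.2e+10 * (2.2e-10)^2
E = 1.742e-09 J/m


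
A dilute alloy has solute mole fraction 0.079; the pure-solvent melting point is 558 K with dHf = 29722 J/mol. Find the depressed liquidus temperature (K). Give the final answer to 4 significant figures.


dT = R*Tm^2*x / dHf
dT = 8.314 * 558^2 * 0.079 / 29722
dT = 6.88062 K
T_new = 558 - 6.88062 = 551.1 K


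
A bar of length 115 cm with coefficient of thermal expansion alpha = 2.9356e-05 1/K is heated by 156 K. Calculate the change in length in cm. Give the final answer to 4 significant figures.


dL = L0 * alpha * dT
dL = 115 * 2.9356e-05 * 156
dL = 0.5266 cm


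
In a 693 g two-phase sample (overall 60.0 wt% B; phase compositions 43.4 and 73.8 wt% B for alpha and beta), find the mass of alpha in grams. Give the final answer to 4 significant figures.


f_alpha = (C_beta - C0) / (C_beta - C_alpha)
f_alpha = (73.8 - 60.0) / (73.8 - 43.4) = 0.453947
m_alpha = f_alpha * m_total = 0.453947 * 693 = 314.6 g


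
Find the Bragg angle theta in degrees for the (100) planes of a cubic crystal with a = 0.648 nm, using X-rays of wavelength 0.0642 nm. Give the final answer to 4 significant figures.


d = a / sqrt(h^2+k^2+l^2)
d = 0.648 / sqrt(1) = 0.648 nm
lambda = 2*d*sin(theta)  =>  sin(theta) = lambda / (2*d)
sin(theta) = 0.0642 / (2 * 0.648) = 0.049537
theta = 2.839 deg


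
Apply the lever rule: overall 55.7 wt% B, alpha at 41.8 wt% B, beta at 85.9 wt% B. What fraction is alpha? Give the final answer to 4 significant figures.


f_alpha = (C_beta - C0) / (C_beta - C_alpha)
f_alpha = (85.9 - 55.7) / (85.9 - 41.8)
f_alpha = 0.6848


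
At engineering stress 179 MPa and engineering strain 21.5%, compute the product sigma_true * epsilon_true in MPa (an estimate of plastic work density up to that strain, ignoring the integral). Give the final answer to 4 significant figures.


sigma_true = sigma_eng * (1 + epsilon_eng)
sigma_true = 179 * (1 + 0.215) = 217.485 MPa
epsilon_true = ln(1 + epsilon_eng)
epsilon_true = ln(1 + 0.215) = 0.194744
sigma_true * epsilon_true = 217.485 * 0.194744 = 42.35 MPa


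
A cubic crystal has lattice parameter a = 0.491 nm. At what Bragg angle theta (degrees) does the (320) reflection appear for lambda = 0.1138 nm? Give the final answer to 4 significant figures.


d = a / sqrt(h^2+k^2+l^2)
d = 0.491 / sqrt(13) = 0.136179 nm
lambda = 2*d*sin(theta)  =>  sin(theta) = lambda / (2*d)
sin(theta) = 0.1138 / (2 * 0.136179) = 0.417833
theta = 24.7 deg


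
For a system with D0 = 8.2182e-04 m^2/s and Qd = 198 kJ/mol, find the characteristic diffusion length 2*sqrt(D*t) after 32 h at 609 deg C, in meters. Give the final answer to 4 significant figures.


Step 1: D = D0 * exp(-Qd/(R*T))
T = 882.15 K
D = 8.2182e-04 * exp(-198e3 / (8.314 * 882.15)) = 1.54954e-15 m^2/s
Step 2: L = 2*sqrt(D*t)
t = 32 h = 115200 s
L = 2*sqrt(1.54954e-15 * 115200) = 2.672e-05 m


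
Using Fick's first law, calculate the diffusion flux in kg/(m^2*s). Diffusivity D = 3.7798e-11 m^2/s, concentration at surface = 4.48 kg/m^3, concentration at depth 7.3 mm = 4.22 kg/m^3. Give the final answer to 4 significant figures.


J = -D * (dC/dx) = D * (C1 - C2) / dx
J = 3.7798e-11 * (4.48 - 4.22) / 7.3e-03
J = 1.346e-09 kg/(m^2*s)


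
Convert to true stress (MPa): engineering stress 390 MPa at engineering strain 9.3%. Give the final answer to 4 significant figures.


sigma_true = sigma_eng * (1 + epsilon_eng)
sigma_true = 390 * (1 + 0.093)
sigma_true = 426.3 MPa


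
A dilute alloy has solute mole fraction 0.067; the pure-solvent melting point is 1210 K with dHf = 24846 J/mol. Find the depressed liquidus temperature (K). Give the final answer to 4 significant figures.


dT = R*Tm^2*x / dHf
dT = 8.314 * 1210^2 * 0.067 / 24846
dT = 32.8246 K
T_new = 1210 - 32.8246 = 1177 K


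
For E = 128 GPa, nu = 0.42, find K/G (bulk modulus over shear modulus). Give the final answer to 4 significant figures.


G = E / (2*(1+nu))
G = 128 / (2*(1+0.42)) = 45.0704 GPa
K = E / (3*(1-2*nu))
K = 128 / (3*(1-2*0.42)) = 266.667 GPa
K/G = 266.667 / 45.0704 = 5.917


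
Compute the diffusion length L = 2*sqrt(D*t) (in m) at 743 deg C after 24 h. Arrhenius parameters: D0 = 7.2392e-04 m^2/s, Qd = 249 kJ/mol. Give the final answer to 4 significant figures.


Step 1: D = D0 * exp(-Qd/(R*T))
T = 1016.15 K
D = 7.2392e-04 * exp(-249e3 / (8.314 * 1016.15)) = 1.14688e-16 m^2/s
Step 2: L = 2*sqrt(D*t)
t = 24 h = 86400 s
L = 2*sqrt(1.14688e-16 * 86400) = 6.296e-06 m


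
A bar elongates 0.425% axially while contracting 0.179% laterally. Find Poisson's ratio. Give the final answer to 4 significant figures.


nu = -epsilon_lat / epsilon_axial
Lateral strain is contraction (negative), so using magnitudes:
nu = 0.179 / 0.425
nu = 0.4212


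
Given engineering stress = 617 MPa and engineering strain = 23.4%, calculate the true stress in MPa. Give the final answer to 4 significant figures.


sigma_true = sigma_eng * (1 + epsilon_eng)
sigma_true = 617 * (1 + 0.234)
sigma_true = 761.4 MPa


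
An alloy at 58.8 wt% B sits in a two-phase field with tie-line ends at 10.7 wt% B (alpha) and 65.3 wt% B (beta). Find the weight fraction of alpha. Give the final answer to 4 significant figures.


f_alpha = (C_beta - C0) / (C_beta - C_alpha)
f_alpha = (65.3 - 58.8) / (65.3 - 10.7)
f_alpha = 0.119


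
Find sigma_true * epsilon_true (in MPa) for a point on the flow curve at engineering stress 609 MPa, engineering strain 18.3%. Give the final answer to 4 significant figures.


sigma_true = sigma_eng * (1 + epsilon_eng)
sigma_true = 609 * (1 + 0.183) = 720.447 MPa
epsilon_true = ln(1 + epsilon_eng)
epsilon_true = ln(1 + 0.183) = 0.168054
sigma_true * epsilon_true = 720.447 * 0.168054 = 121.1 MPa


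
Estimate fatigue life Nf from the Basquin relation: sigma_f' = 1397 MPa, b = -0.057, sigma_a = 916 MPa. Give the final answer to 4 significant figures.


sigma_a = sigma_f' * (2*Nf)^b
2*Nf = (sigma_a / sigma_f')^(1/b)
2*Nf = (916 / 1397)^(1/-0.057)
2*Nf = 1643.64
Nf = 821.8 cycles


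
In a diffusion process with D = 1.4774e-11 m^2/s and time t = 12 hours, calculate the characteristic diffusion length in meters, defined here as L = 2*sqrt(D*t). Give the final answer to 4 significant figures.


t = 12 hr = 43200 s
Diffusion length = 2*sqrt(D*t)
= 2*sqrt(1.4774e-11 * 43200)
= 1.598e-03 m


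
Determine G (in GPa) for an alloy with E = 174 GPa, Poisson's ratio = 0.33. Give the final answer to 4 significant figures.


G = E / (2*(1+nu))
G = 174 / (2*(1+0.33))
G = 65.41 GPa


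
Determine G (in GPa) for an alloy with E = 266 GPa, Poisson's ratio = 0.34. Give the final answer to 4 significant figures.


G = E / (2*(1+nu))
G = 266 / (2*(1+0.34))
G = 99.25 GPa


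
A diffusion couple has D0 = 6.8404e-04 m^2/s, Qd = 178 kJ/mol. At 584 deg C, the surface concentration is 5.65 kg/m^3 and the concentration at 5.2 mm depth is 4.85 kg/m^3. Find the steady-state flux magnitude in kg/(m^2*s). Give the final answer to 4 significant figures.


Step 1: D = D0 * exp(-Qd/(R*T))
T = 584 + 273.15 = 857.15 K
D = 6.8404e-04 * exp(-178e3 / (8.314 * 857.15)) = 9.71374e-15 m^2/s
Step 2: J = D * (C1 - C2) / dx
J = 9.71374e-15 * (5.65 - 4.85) / 5.2e-03
J = 1.494e-12 kg/(m^2*s)


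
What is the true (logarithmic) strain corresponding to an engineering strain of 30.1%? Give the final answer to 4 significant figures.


epsilon_true = ln(1 + epsilon_eng)
epsilon_true = ln(1 + 0.301)
epsilon_true = 0.2631


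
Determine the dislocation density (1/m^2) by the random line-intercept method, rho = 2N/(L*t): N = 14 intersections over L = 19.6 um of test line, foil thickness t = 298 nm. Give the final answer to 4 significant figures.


rho = 2N / (L * t)
L = 19.6 um = 1.96e-05 m, t = 298 nm = 2.98e-07 m
rho = 2 * 14 / (1.96e-05 * 2.98e-07)
rho = 4.794e+12 1/m^2


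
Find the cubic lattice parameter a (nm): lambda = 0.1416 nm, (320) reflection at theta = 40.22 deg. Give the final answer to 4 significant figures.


d = lambda / (2*sin(theta))
d = 0.1416 / (2*sin(40.22 deg))
d = 0.109644 nm
a = d * sqrt(h^2+k^2+l^2) = 0.109644 * sqrt(13)
a = 0.3953 nm


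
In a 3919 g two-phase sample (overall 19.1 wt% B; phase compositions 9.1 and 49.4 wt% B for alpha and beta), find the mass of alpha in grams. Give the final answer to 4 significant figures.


f_alpha = (C_beta - C0) / (C_beta - C_alpha)
f_alpha = (49.4 - 19.1) / (49.4 - 9.1) = 0.751861
m_alpha = f_alpha * m_total = 0.751861 * 3919 = 2947 g


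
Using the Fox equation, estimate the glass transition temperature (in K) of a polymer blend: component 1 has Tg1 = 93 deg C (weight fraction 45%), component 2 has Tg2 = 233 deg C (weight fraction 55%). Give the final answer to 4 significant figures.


1/Tg = w1/Tg1 + w2/Tg2 (in Kelvin)
Tg1 = 366.15 K, Tg2 = 506.15 K
1/Tg = 0.45/366.15 + 0.55/506.15
Tg = 431.8 K


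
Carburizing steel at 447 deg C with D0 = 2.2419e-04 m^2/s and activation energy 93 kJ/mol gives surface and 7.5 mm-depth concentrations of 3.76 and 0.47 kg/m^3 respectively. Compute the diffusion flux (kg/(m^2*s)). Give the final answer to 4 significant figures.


Step 1: D = D0 * exp(-Qd/(R*T))
T = 447 + 273.15 = 720.15 K
D = 2.2419e-04 * exp(-93e3 / (8.314 * 720.15)) = 4.02535e-11 m^2/s
Step 2: J = D * (C1 - C2) / dx
J = 4.02535e-11 * (3.76 - 0.47) / 7.5e-03
J = 1.766e-08 kg/(m^2*s)


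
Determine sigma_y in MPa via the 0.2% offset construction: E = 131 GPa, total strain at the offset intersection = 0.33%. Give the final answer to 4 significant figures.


Offset strain = 0.002
Elastic strain at yield = total_strain - offset = 3.3e-03 - 0.002 = 1.3e-03
sigma_y = E * elastic_strain = 131000 * 1.3e-03
sigma_y = 170.3 MPa


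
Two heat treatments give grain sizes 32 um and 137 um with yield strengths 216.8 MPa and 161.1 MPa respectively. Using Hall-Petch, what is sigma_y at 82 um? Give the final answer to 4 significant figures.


sigma_y = sigma0 + k / sqrt(d)
1/sqrt(d1) = 1/sqrt(3.2e-05) = 176.777;  1/sqrt(d2) = 85.4358
k = (sigma1 - sigma2) / (1/sqrt(d1) - 1/sqrt(d2)) = (216.8 - 161.1) / (176.777 - 85.4358) = 0.609803 MPa*m^0.5
sigma0 = sigma1 - k/sqrt(d1) = 216.8 - 0.609803*176.777 = 109.001 MPa
sigma_y(d3) = 109.001 + 0.609803 / sqrt(8.2e-05) = 176.3 MPa


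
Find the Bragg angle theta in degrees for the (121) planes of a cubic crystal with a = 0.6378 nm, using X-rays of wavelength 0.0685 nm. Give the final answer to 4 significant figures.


d = a / sqrt(h^2+k^2+l^2)
d = 0.6378 / sqrt(6) = 0.260381 nm
lambda = 2*d*sin(theta)  =>  sin(theta) = lambda / (2*d)
sin(theta) = 0.0685 / (2 * 0.260381) = 0.131538
theta = 7.558 deg


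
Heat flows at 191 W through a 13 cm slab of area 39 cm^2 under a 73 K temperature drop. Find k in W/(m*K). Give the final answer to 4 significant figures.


k = Q*L / (A*dT)
L = 0.13 m, A = 3.9e-03 m^2
k = 191 * 0.13 / (3.9e-03 * 73)
k = 87.21 W/(m*K)


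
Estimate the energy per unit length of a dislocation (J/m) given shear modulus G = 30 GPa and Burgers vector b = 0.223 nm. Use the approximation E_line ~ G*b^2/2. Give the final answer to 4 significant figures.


E = G*b^2/2
b = 0.223 nm = 2.23e-10 m
G = 30 GPa = 3e+10 Pa
E = 0.5 * 3e+10 * (2.23e-10)^2
E = 7.459e-10 J/m


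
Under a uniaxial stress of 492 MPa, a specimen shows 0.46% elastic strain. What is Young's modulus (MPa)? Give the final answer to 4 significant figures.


E = sigma / epsilon
epsilon = 0.46% = 4.6e-03
E = 492 / 4.6e-03
E = 107000 MPa


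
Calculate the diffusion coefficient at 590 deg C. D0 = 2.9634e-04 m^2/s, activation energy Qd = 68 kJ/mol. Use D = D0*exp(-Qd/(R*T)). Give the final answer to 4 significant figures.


D = D0 * exp(-Qd / (R*T))
T = 863.15 K
D = 2.9634e-04 * exp(-68e3 / (8.314 * 863.15))
D = 2.273e-08 m^2/s


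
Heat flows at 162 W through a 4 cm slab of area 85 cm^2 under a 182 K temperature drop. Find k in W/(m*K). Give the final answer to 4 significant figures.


k = Q*L / (A*dT)
L = 0.04 m, A = 8.5e-03 m^2
k = 162 * 0.04 / (8.5e-03 * 182)
k = 4.189 W/(m*K)


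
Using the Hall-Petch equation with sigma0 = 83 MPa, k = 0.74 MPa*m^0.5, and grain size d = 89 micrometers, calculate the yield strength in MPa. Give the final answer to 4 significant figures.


sigma_y = sigma0 + k / sqrt(d)
d = 89 um = 8.9e-05 m
sigma_y = 83 + 0.74 / sqrt(8.9e-05)
sigma_y = 161.4 MPa


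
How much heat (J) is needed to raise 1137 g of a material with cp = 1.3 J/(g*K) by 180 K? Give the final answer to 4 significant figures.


Q = m * cp * dT
Q = 1137 * 1.3 * 180
Q = 266100 J


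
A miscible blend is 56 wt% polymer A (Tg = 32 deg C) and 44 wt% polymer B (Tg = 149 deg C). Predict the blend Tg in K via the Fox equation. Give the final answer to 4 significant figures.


1/Tg = w1/Tg1 + w2/Tg2 (in Kelvin)
Tg1 = 305.15 K, Tg2 = 422.15 K
1/Tg = 0.56/305.15 + 0.44/422.15
Tg = 347.5 K


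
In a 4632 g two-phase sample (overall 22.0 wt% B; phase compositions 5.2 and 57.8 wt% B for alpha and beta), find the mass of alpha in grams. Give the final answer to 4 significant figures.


f_alpha = (C_beta - C0) / (C_beta - C_alpha)
f_alpha = (57.8 - 22.0) / (57.8 - 5.2) = 0.680608
m_alpha = f_alpha * m_total = 0.680608 * 4632 = 3153 g


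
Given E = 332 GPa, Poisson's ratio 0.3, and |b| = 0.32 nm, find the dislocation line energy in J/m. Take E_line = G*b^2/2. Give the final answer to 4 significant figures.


Step 1: G = E / (2*(1+nu))
G = 332 / (2*(1+0.3)) = 127.692 GPa = 1.27692e+11 Pa
Step 2: E_line = G*b^2/2
b = 0.32 nm = 3.2e-10 m
E_line = 0.5 * 1.27692e+11 * (3.2e-10)^2 = 6.538e-09 J/m


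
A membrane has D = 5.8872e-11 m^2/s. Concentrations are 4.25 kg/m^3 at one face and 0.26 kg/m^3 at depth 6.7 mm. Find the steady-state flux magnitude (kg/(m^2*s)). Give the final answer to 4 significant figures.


J = -D * (dC/dx) = D * (C1 - C2) / dx
J = 5.8872e-11 * (4.25 - 0.26) / 6.7e-03
J = 3.506e-08 kg/(m^2*s)


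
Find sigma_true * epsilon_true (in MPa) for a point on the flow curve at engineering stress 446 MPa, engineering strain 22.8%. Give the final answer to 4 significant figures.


sigma_true = sigma_eng * (1 + epsilon_eng)
sigma_true = 446 * (1 + 0.228) = 547.688 MPa
epsilon_true = ln(1 + epsilon_eng)
epsilon_true = ln(1 + 0.228) = 0.205387
sigma_true * epsilon_true = 547.688 * 0.205387 = 112.5 MPa


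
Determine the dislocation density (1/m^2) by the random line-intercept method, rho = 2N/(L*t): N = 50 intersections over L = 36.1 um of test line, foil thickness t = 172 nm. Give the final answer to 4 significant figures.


rho = 2N / (L * t)
L = 36.1 um = 3.61e-05 m, t = 172 nm = 1.72e-07 m
rho = 2 * 50 / (3.61e-05 * 1.72e-07)
rho = 1.611e+13 1/m^2


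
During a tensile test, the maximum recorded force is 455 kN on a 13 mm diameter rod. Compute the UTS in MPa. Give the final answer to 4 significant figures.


A0 = pi*(d/2)^2 = pi*(13/2)^2 = 132.732 mm^2
UTS = F_max / A0 = 455*1000 / 132.732
UTS = 3428 MPa


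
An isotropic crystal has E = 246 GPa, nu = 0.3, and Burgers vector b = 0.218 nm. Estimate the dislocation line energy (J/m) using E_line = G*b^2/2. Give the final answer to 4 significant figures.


Step 1: G = E / (2*(1+nu))
G = 246 / (2*(1+0.3)) = 94.6154 GPa = 9.46154e+10 Pa
Step 2: E_line = G*b^2/2
b = 0.218 nm = 2.18e-10 m
E_line = 0.5 * 9.46154e+10 * (2.18e-10)^2 = 2.248e-09 J/m


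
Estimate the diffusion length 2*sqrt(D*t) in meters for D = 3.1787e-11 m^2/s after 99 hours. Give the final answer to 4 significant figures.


t = 99 hr = 356400 s
Diffusion length = 2*sqrt(D*t)
= 2*sqrt(3.1787e-11 * 356400)
= 6.732e-03 m


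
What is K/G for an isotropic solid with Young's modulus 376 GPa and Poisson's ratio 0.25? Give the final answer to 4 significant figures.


G = E / (2*(1+nu))
G = 376 / (2*(1+0.25)) = 150.4 GPa
K = E / (3*(1-2*nu))
K = 376 / (3*(1-2*0.25)) = 250.667 GPa
K/G = 250.667 / 150.4 = 1.667


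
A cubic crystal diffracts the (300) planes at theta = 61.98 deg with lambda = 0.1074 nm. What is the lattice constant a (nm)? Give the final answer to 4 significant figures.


d = lambda / (2*sin(theta))
d = 0.1074 / (2*sin(61.98 deg))
d = 0.0608303 nm
a = d * sqrt(h^2+k^2+l^2) = 0.0608303 * sqrt(9)
a = 0.1825 nm


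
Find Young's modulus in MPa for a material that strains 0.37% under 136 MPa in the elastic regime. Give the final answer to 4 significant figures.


E = sigma / epsilon
epsilon = 0.37% = 3.7e-03
E = 136 / 3.7e-03
E = 36760 MPa


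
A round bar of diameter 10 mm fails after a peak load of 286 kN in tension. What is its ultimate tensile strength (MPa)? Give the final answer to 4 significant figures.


A0 = pi*(d/2)^2 = pi*(10/2)^2 = 78.5398 mm^2
UTS = F_max / A0 = 286*1000 / 78.5398
UTS = 3641 MPa


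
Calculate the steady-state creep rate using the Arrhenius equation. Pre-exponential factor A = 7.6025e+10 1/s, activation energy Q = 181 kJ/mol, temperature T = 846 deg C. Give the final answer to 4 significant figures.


rate = A * exp(-Q / (R*T))
T = 846 + 273.15 = 1119.15 K
rate = 7.6025e+10 * exp(-181e3 / (8.314 * 1119.15))
rate = 270.9 1/s


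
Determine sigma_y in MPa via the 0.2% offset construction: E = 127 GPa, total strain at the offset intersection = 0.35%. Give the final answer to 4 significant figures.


Offset strain = 0.002
Elastic strain at yield = total_strain - offset = 3.5e-03 - 0.002 = 1.5e-03
sigma_y = E * elastic_strain = 127000 * 1.5e-03
sigma_y = 190.5 MPa


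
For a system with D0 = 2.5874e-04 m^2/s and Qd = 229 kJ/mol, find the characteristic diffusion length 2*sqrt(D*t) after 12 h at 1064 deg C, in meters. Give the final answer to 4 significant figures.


Step 1: D = D0 * exp(-Qd/(R*T))
T = 1337.15 K
D = 2.5874e-04 * exp(-229e3 / (8.314 * 1337.15)) = 2.92987e-13 m^2/s
Step 2: L = 2*sqrt(D*t)
t = 12 h = 43200 s
L = 2*sqrt(2.92987e-13 * 43200) = 2.25e-04 m


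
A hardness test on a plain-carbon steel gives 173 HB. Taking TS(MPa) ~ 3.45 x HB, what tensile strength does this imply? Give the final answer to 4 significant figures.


TS (MPa) = 3.45 * HB
TS = 3.45 * 173
TS = 596.9 MPa


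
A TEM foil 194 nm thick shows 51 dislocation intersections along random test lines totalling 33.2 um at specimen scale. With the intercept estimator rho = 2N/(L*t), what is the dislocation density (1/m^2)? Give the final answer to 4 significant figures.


rho = 2N / (L * t)
L = 33.2 um = 3.32e-05 m, t = 194 nm = 1.94e-07 m
rho = 2 * 51 / (3.32e-05 * 1.94e-07)
rho = 1.584e+13 1/m^2


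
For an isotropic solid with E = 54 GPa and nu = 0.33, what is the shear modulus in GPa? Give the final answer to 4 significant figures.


G = E / (2*(1+nu))
G = 54 / (2*(1+0.33))
G = 20.3 GPa


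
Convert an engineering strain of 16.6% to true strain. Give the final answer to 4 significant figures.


epsilon_true = ln(1 + epsilon_eng)
epsilon_true = ln(1 + 0.166)
epsilon_true = 0.1536


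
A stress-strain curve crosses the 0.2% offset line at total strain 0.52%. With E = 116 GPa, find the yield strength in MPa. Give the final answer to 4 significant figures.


Offset strain = 0.002
Elastic strain at yield = total_strain - offset = 5.2e-03 - 0.002 = 3.2e-03
sigma_y = E * elastic_strain = 116000 * 3.2e-03
sigma_y = 371.2 MPa


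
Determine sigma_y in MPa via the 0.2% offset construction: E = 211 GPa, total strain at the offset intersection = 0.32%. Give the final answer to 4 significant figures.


Offset strain = 0.002
Elastic strain at yield = total_strain - offset = 3.2e-03 - 0.002 = 1.2e-03
sigma_y = E * elastic_strain = 211000 * 1.2e-03
sigma_y = 253.2 MPa


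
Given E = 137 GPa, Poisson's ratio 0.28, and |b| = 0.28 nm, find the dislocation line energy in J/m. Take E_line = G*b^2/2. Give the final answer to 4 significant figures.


Step 1: G = E / (2*(1+nu))
G = 137 / (2*(1+0.28)) = 53.5156 GPa = 5.35156e+10 Pa
Step 2: E_line = G*b^2/2
b = 0.28 nm = 2.8e-10 m
E_line = 0.5 * 5.35156e+10 * (2.8e-10)^2 = 2.098e-09 J/m


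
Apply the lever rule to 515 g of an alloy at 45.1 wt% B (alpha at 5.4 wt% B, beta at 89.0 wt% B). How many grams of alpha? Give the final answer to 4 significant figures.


f_alpha = (C_beta - C0) / (C_beta - C_alpha)
f_alpha = (89.0 - 45.1) / (89.0 - 5.4) = 0.52512
m_alpha = f_alpha * m_total = 0.52512 * 515 = 270.4 g


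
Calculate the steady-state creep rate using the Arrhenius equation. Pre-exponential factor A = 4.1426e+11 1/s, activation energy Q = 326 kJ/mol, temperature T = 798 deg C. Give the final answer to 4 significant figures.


rate = A * exp(-Q / (R*T))
T = 798 + 273.15 = 1071.15 K
rate = 4.1426e+11 * exp(-326e3 / (8.314 * 1071.15))
rate = 5.24e-05 1/s


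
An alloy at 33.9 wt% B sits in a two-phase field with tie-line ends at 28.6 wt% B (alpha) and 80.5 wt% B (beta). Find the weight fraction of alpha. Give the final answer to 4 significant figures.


f_alpha = (C_beta - C0) / (C_beta - C_alpha)
f_alpha = (80.5 - 33.9) / (80.5 - 28.6)
f_alpha = 0.8979


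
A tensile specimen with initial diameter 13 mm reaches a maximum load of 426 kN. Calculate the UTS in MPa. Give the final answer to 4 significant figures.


A0 = pi*(d/2)^2 = pi*(13/2)^2 = 132.732 mm^2
UTS = F_max / A0 = 426*1000 / 132.732
UTS = 3209 MPa


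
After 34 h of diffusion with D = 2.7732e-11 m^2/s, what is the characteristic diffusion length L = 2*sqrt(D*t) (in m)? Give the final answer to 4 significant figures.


t = 34 hr = 122400 s
Diffusion length = 2*sqrt(D*t)
= 2*sqrt(2.7732e-11 * 122400)
= 3.685e-03 m


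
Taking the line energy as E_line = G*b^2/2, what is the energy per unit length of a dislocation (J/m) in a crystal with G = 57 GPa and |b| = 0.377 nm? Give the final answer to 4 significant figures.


E = G*b^2/2
b = 0.377 nm = 3.77e-10 m
G = 57 GPa = 5.7e+10 Pa
E = 0.5 * 5.7e+10 * (3.77e-10)^2
E = 4.051e-09 J/m


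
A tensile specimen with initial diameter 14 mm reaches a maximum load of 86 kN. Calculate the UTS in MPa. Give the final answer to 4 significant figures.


A0 = pi*(d/2)^2 = pi*(14/2)^2 = 153.938 mm^2
UTS = F_max / A0 = 86*1000 / 153.938
UTS = 558.7 MPa


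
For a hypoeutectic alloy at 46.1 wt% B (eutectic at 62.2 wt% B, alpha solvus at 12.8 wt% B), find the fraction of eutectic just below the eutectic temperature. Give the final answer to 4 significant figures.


f_primary = (C_e - C0) / (C_e - C_alpha_max)
f_primary = (62.2 - 46.1) / (62.2 - 12.8)
f_primary = 0.325911
f_eutectic = 1 - 0.325911 = 0.6741


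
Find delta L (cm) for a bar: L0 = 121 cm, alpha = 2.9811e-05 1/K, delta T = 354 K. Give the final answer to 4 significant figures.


dL = L0 * alpha * dT
dL = 121 * 2.9811e-05 * 354
dL = 1.277 cm


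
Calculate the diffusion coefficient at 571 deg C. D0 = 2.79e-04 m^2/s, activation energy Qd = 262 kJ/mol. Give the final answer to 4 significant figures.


D = D0 * exp(-Qd / (R*T))
T = 844.15 K
D = 2.79e-04 * exp(-262e3 / (8.314 * 844.15))
D = 1.71e-20 m^2/s


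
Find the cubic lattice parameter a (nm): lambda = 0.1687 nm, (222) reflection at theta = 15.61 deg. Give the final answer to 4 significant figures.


d = lambda / (2*sin(theta))
d = 0.1687 / (2*sin(15.61 deg))
d = 0.313466 nm
a = d * sqrt(h^2+k^2+l^2) = 0.313466 * sqrt(12)
a = 1.086 nm


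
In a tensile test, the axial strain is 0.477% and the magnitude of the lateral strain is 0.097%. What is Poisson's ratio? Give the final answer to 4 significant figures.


nu = -epsilon_lat / epsilon_axial
Lateral strain is contraction (negative), so using magnitudes:
nu = 0.097 / 0.477
nu = 0.2034


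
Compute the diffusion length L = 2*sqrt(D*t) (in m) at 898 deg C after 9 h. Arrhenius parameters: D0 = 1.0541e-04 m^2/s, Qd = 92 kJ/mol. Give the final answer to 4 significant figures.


Step 1: D = D0 * exp(-Qd/(R*T))
T = 1171.15 K
D = 1.0541e-04 * exp(-92e3 / (8.314 * 1171.15)) = 8.30668e-09 m^2/s
Step 2: L = 2*sqrt(D*t)
t = 9 h = 32400 s
L = 2*sqrt(8.30668e-09 * 32400) = 0.03281 m


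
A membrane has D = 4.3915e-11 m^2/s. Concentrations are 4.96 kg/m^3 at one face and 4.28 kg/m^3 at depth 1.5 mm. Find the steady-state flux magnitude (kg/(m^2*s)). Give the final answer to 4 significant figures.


J = -D * (dC/dx) = D * (C1 - C2) / dx
J = 4.3915e-11 * (4.96 - 4.28) / 1.5e-03
J = 1.991e-08 kg/(m^2*s)


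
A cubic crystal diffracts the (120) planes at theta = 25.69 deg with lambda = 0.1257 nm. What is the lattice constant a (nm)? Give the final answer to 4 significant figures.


d = lambda / (2*sin(theta))
d = 0.1257 / (2*sin(25.69 deg))
d = 0.144982 nm
a = d * sqrt(h^2+k^2+l^2) = 0.144982 * sqrt(5)
a = 0.3242 nm


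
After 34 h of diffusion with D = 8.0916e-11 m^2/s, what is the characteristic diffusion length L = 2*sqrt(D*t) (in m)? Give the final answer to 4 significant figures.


t = 34 hr = 122400 s
Diffusion length = 2*sqrt(D*t)
= 2*sqrt(8.0916e-11 * 122400)
= 6.294e-03 m


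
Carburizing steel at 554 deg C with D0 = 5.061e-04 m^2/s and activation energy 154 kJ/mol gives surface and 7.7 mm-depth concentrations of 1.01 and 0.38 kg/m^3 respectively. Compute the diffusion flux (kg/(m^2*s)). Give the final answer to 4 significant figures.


Step 1: D = D0 * exp(-Qd/(R*T))
T = 554 + 273.15 = 827.15 K
D = 5.061e-04 * exp(-154e3 / (8.314 * 827.15)) = 9.52277e-14 m^2/s
Step 2: J = D * (C1 - C2) / dx
J = 9.52277e-14 * (1.01 - 0.38) / 7.7e-03
J = 7.791e-12 kg/(m^2*s)


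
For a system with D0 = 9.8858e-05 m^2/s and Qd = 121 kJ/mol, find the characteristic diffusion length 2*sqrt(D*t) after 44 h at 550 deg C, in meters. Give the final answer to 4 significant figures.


Step 1: D = D0 * exp(-Qd/(R*T))
T = 823.15 K
D = 9.8858e-05 * exp(-121e3 / (8.314 * 823.15)) = 2.07222e-12 m^2/s
Step 2: L = 2*sqrt(D*t)
t = 44 h = 158400 s
L = 2*sqrt(2.07222e-12 * 158400) = 1.146e-03 m


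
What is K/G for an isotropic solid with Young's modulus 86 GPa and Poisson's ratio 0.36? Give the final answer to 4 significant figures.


G = E / (2*(1+nu))
G = 86 / (2*(1+0.36)) = 31.6176 GPa
K = E / (3*(1-2*nu))
K = 86 / (3*(1-2*0.36)) = 102.381 GPa
K/G = 102.381 / 31.6176 = 3.238


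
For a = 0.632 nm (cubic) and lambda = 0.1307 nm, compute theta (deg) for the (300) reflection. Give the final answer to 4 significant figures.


d = a / sqrt(h^2+k^2+l^2)
d = 0.632 / sqrt(9) = 0.210667 nm
lambda = 2*d*sin(theta)  =>  sin(theta) = lambda / (2*d)
sin(theta) = 0.1307 / (2 * 0.210667) = 0.310206
theta = 18.07 deg


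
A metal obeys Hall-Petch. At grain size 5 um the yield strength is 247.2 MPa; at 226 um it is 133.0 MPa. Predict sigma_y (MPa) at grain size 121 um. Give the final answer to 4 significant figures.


sigma_y = sigma0 + k / sqrt(d)
1/sqrt(d1) = 1/sqrt(5e-06) = 447.214;  1/sqrt(d2) = 66.519
k = (sigma1 - sigma2) / (1/sqrt(d1) - 1/sqrt(d2)) = (247.2 - 133.0) / (447.214 - 66.519) = 0.299978 MPa*m^0.5
sigma0 = sigma1 - k/sqrt(d1) = 247.2 - 0.299978*447.214 = 113.046 MPa
sigma_y(d3) = 113.046 + 0.299978 / sqrt(1.21e-04) = 140.3 MPa


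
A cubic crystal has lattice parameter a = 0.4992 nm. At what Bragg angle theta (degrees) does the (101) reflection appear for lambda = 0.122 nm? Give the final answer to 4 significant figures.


d = a / sqrt(h^2+k^2+l^2)
d = 0.4992 / sqrt(2) = 0.352988 nm
lambda = 2*d*sin(theta)  =>  sin(theta) = lambda / (2*d)
sin(theta) = 0.122 / (2 * 0.352988) = 0.172811
theta = 9.951 deg


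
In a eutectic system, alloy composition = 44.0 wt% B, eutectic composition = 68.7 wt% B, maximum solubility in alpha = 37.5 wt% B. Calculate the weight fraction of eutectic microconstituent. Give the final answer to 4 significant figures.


f_primary = (C_e - C0) / (C_e - C_alpha_max)
f_primary = (68.7 - 44.0) / (68.7 - 37.5)
f_primary = 0.791667
f_eutectic = 1 - 0.791667 = 0.2083


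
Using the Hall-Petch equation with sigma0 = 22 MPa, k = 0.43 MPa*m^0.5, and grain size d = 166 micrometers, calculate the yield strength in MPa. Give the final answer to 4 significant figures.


sigma_y = sigma0 + k / sqrt(d)
d = 166 um = 1.66e-04 m
sigma_y = 22 + 0.43 / sqrt(1.66e-04)
sigma_y = 55.37 MPa


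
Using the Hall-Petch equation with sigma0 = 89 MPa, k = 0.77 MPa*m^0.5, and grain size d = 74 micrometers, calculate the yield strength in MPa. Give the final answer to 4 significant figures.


sigma_y = sigma0 + k / sqrt(d)
d = 74 um = 7.4e-05 m
sigma_y = 89 + 0.77 / sqrt(7.4e-05)
sigma_y = 178.5 MPa


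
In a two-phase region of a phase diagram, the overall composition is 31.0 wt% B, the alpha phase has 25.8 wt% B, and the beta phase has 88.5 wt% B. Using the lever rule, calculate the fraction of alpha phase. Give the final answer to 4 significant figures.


f_alpha = (C_beta - C0) / (C_beta - C_alpha)
f_alpha = (88.5 - 31.0) / (88.5 - 25.8)
f_alpha = 0.9171


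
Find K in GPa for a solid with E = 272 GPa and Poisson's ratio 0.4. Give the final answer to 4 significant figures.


K = E / (3*(1-2*nu))
K = 272 / (3*(1-2*0.4))
K = 453.3 GPa


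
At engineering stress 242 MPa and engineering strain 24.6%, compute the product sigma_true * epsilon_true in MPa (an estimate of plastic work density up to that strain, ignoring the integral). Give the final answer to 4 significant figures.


sigma_true = sigma_eng * (1 + epsilon_eng)
sigma_true = 242 * (1 + 0.246) = 301.532 MPa
epsilon_true = ln(1 + epsilon_eng)
epsilon_true = ln(1 + 0.246) = 0.219938
sigma_true * epsilon_true = 301.532 * 0.219938 = 66.32 MPa


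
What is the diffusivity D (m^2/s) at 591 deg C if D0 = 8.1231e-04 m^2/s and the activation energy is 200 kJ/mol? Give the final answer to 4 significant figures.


D = D0 * exp(-Qd / (R*T))
T = 864.15 K
D = 8.1231e-04 * exp(-200e3 / (8.314 * 864.15))
D = 6.607e-16 m^2/s


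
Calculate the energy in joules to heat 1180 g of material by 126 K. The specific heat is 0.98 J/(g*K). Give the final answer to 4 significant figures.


Q = m * cp * dT
Q = 1180 * 0.98 * 126
Q = 145700 J


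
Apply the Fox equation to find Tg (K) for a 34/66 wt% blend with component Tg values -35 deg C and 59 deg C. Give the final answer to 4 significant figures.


1/Tg = w1/Tg1 + w2/Tg2 (in Kelvin)
Tg1 = 238.15 K, Tg2 = 332.15 K
1/Tg = 0.34/238.15 + 0.66/332.15
Tg = 292.8 K


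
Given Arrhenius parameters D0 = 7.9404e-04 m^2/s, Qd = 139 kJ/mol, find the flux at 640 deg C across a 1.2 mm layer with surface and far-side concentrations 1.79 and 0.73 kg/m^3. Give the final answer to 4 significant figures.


Step 1: D = D0 * exp(-Qd/(R*T))
T = 640 + 273.15 = 913.15 K
D = 7.9404e-04 * exp(-139e3 / (8.314 * 913.15)) = 8.87934e-12 m^2/s
Step 2: J = D * (C1 - C2) / dx
J = 8.87934e-12 * (1.79 - 0.73) / 1.2e-03
J = 7.843e-09 kg/(m^2*s)


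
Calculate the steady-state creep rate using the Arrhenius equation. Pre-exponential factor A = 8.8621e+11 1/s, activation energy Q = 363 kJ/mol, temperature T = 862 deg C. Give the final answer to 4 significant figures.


rate = A * exp(-Q / (R*T))
T = 862 + 273.15 = 1135.15 K
rate = 8.8621e+11 * exp(-363e3 / (8.314 * 1135.15))
rate = 1.751e-05 1/s


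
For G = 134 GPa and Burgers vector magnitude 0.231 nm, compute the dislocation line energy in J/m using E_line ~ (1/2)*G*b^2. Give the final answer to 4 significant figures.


E = G*b^2/2
b = 0.231 nm = 2.31e-10 m
G = 134 GPa = 1.34e+11 Pa
E = 0.5 * 1.34e+11 * (2.31e-10)^2
E = 3.575e-09 J/m


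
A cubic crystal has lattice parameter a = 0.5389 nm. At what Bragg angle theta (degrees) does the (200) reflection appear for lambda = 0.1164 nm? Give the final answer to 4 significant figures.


d = a / sqrt(h^2+k^2+l^2)
d = 0.5389 / sqrt(4) = 0.26945 nm
lambda = 2*d*sin(theta)  =>  sin(theta) = lambda / (2*d)
sin(theta) = 0.1164 / (2 * 0.26945) = 0.215996
theta = 12.47 deg
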